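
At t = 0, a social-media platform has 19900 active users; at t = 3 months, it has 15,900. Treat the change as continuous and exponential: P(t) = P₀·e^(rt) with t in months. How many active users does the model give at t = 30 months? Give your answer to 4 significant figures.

≈ 2,110 active users

r = ln(15900/19900) / 3 ≈ -0.0748 per month
P(30) = 19900 · e^(-0.0748·30) = 19900 · 0.10603 ≈ 2110.05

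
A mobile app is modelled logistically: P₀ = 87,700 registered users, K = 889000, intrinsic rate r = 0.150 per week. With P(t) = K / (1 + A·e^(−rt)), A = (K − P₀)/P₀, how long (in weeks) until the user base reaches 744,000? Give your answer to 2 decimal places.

t ≈ 25.65 weeks

A = (889000 − 87700)/87700 = 9.13683
744000 = 889000/(1 + 9.13683·e^(−0.15t)) → 1 + 9.13683·e^(−0.15t) = 1.19489
e^(−0.15t) = 0.02133 → t = ln(46.88139)/0.15 = 3.84762/0.15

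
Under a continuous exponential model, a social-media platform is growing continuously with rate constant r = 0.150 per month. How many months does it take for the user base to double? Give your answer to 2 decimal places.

doubling time ≈ 4.62 months

doubling time = ln(2) / |r| = 0.69315 / 0.15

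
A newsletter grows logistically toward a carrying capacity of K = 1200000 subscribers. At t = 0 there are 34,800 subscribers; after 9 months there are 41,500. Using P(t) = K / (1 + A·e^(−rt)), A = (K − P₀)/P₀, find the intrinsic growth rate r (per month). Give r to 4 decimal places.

r ≈ 0.0202 per month

A = (1200000 − 34800)/34800 = 33.48276
41500 = 1200000/(1 + 33.48276·e^(−r·9)) → e^(−9r) = (28.91566 − 1)/33.48276 = 0.833732
r = −ln(0.833732)/9 = 0.18184/9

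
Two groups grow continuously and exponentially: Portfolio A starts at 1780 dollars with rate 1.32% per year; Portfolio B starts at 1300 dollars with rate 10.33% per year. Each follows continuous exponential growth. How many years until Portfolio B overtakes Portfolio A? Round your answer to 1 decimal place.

1780·e^(0.0132t) = 1300·e^(0.1033t)
1780/1300 = e^((0.1033 − 0.0132)t) → ln(1.36923) = 0.0901·t
t = 0.31425 / 0.0901

t ≈ 3.5 years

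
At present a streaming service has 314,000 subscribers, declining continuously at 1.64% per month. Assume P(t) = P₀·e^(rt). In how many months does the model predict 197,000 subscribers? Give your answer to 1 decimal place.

t ≈ 28.4 months

197000 = 314000 · e^(-0.0164·t)
t = ln(197000/314000) / -0.0164 = ln(0.62739) / -0.0164 = -0.46619 / -0.0164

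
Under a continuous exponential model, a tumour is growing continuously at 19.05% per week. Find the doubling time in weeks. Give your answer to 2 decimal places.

doubling time = ln(2) / |r| = 0.69315 / 0.1905

doubling time ≈ 3.64 weeks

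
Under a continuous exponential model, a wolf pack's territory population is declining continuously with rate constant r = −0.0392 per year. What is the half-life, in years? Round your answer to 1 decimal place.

half-life = ln(2) / |r| = 0.69315 / 0.0392

half-life ≈ 17.7 years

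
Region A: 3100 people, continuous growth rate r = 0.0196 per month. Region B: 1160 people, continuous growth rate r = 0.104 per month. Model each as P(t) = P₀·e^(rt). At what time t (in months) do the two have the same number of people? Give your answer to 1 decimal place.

t ≈ 11.6 months

3100·e^(0.0196t) = 1160·e^(0.104t)
3100/1160 = e^((0.104 − 0.0196)t) → ln(2.67241) = 0.0844·t
t = 0.98298 / 0.0844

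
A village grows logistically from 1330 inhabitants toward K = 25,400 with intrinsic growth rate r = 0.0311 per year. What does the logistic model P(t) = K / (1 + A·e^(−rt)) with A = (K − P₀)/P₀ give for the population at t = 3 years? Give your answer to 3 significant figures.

≈ 1,450 inhabitants

A = (25400 − 1330)/1330 = 18.09774
P(3) = 25400 / (1 + 18.09774·e^(−0.0311·3)) = 25400 / (1 + 18.09774·0.91092)
= 25400 / 17.4856 ≈ 1452.62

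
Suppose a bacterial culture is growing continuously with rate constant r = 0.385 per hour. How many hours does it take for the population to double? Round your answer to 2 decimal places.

doubling time ≈ 1.80 hours

doubling time = ln(2) / |r| = 0.69315 / 0.385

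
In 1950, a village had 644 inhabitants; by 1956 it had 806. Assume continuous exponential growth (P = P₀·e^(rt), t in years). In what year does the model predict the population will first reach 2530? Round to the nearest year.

r = ln(806/644) / 6 = 0.22439/6 ≈ 0.037398 per year
t = ln(2530/644) / r = 1.36828/0.037398 ≈ 36.59 years after 1950

year 1987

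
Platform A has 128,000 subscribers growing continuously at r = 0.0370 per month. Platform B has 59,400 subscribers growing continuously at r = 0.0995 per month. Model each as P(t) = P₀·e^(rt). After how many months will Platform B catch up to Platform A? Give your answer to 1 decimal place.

t ≈ 12.3 months

128000·e^(0.037t) = 59400·e^(0.0995t)
128000/59400 = e^((0.0995 − 0.037)t) → ln(2.15488) = 0.0625·t
t = 0.76774 / 0.0625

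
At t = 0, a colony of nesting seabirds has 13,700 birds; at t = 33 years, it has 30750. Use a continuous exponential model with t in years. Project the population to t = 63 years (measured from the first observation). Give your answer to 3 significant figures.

≈ 64,100 birds

r = ln(30750/13700) / 33 ≈ 0.0245 per year
P(63) = 13700 · e^(0.0245·63) = 13700 · 4.68089 ≈ 64128.23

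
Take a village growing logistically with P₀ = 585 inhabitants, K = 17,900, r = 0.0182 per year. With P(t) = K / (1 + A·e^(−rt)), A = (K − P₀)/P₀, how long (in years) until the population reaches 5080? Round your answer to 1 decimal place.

t ≈ 135.3 years

A = (17900 − 585)/585 = 29.59829
5080 = 17900/(1 + 29.59829·e^(−0.0182t)) → 1 + 29.59829·e^(−0.0182t) = 3.52362
e^(−0.0182t) = 0.085262 → t = ln(11.7285)/0.0182 = 2.46202/0.0182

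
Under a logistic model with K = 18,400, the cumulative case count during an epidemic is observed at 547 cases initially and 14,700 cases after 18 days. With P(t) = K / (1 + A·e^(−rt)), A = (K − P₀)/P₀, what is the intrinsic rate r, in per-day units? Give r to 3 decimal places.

r ≈ 0.270 per day

A = (18400 − 547)/547 = 32.63803
14700 = 18400/(1 + 32.63803·e^(−r·18)) → e^(−18r) = (1.2517 − 1)/32.63803 = 0.007712
r = −ln(0.007712)/18 = 4.86499/18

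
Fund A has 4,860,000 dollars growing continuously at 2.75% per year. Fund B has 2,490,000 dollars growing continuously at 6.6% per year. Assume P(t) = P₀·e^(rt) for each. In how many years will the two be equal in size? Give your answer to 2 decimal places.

t ≈ 17.37 years

4860000·e^(0.0275t) = 2490000·e^(0.066t)
4860000/2490000 = e^((0.066 − 0.0275)t) → ln(1.95181) = 0.0385·t
t = 0.66876 / 0.0385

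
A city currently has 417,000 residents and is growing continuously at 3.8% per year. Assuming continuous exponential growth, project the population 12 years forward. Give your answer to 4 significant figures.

≈ 657,900 residents

P(12) = 417000 · e^(0.038·12) = 417000 · e^(0.456)
= 417000 · 1.57775 ≈ 657921.89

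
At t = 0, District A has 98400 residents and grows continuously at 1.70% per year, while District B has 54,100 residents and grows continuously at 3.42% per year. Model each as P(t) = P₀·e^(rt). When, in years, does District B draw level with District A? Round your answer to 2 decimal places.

98400·e^(0.017t) = 54100·e^(0.0342t)
98400/54100 = e^((0.0342 − 0.017)t) → ln(1.81885) = 0.0172·t
t = 0.59821 / 0.0172

t ≈ 34.78 years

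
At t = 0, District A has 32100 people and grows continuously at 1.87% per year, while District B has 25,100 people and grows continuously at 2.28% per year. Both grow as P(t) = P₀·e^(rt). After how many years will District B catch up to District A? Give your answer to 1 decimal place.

32100·e^(0.0187t) = 25100·e^(0.0228t)
32100/25100 = e^((0.0228 − 0.0187)t) → ln(1.27888) = 0.0041·t
t = 0.24599 / 0.0041

t ≈ 60.0 years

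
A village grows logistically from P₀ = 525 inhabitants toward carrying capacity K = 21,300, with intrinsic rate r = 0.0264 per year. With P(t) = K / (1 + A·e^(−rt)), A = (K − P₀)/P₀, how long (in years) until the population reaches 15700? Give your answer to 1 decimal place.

t ≈ 178.4 years

A = (21300 − 525)/525 = 39.57143
15700 = 21300/(1 + 39.57143·e^(−0.0264t)) → 1 + 39.57143·e^(−0.0264t) = 1.35669
e^(−0.0264t) = 0.009014 → t = ln(110.94133)/0.0264 = 4.709/0.0264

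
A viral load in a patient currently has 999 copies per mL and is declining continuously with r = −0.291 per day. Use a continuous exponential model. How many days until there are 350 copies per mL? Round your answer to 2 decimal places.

t ≈ 3.60 days

350 = 999 · e^(-0.291·t)
t = ln(350/999) / -0.291 = ln(0.35035) / -0.291 = -1.04882 / -0.291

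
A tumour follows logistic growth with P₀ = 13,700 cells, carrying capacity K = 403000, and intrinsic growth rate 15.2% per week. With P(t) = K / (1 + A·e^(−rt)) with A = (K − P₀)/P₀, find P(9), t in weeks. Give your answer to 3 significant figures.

≈ 48,900 cells

A = (403000 − 13700)/13700 = 28.41606
P(9) = 403000 / (1 + 28.41606·e^(−0.152·9)) = 403000 / (1 + 28.41606·0.254616)
= 403000 / 8.23517 ≈ 48936.43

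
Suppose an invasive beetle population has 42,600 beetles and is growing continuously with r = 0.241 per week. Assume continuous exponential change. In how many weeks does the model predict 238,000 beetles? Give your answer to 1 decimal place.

t ≈ 7.1 weeks

238000 = 42600 · e^(0.241·t)
t = ln(238000/42600) / 0.241 = ln(5.58685) / 0.241 = 1.72042 / 0.241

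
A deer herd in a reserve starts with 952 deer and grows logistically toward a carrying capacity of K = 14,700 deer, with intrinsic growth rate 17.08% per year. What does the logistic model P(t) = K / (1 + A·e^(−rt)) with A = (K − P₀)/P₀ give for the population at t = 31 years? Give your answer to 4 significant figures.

A = (14700 − 952)/952 = 14.44118
P(31) = 14700 / (1 + 14.44118·e^(−0.1708·31)) = 14700 / (1 + 14.44118·0.005018)
= 14700 / 1.07246 ≈ 13706.8

≈ 13,710 deer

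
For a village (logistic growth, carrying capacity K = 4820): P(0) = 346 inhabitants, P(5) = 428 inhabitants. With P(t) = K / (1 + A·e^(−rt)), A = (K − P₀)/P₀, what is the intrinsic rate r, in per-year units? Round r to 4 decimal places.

r ≈ 0.0462 per year

A = (4820 − 346)/346 = 12.93064
428 = 4820/(1 + 12.93064·e^(−r·5)) → e^(−5r) = (11.26168 − 1)/12.93064 = 0.793595
r = −ln(0.793595)/5 = 0.23118/5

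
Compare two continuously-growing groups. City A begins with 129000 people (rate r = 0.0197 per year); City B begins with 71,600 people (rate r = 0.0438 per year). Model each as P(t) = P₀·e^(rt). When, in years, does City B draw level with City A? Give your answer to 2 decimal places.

129000·e^(0.0197t) = 71600·e^(0.0438t)
129000/71600 = e^((0.0438 − 0.0197)t) → ln(1.80168) = 0.0241·t
t = 0.58872 / 0.0241

t ≈ 24.43 years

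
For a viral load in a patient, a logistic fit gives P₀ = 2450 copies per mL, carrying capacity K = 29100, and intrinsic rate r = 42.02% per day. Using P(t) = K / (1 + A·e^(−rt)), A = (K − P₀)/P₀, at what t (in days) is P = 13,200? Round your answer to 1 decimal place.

A = (29100 − 2450)/2450 = 10.87755
13200 = 29100/(1 + 10.87755·e^(−0.4202t)) → 1 + 10.87755·e^(−0.4202t) = 2.20455
e^(−0.4202t) = 0.110737 → t = ln(9.03042)/0.4202 = 2.2006/0.4202

t ≈ 5.2 days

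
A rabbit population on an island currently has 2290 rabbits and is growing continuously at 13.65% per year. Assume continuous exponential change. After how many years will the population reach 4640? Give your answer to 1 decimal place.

4640 = 2290 · e^(0.1365·t)
t = ln(4640/2290) / 0.1365 = ln(2.0262) / 0.1365 = 0.70616 / 0.1365

t ≈ 5.2 years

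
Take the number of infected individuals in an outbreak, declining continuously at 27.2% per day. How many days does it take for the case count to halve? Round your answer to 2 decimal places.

half-life ≈ 2.55 days

half-life = ln(2) / |r| = 0.69315 / 0.272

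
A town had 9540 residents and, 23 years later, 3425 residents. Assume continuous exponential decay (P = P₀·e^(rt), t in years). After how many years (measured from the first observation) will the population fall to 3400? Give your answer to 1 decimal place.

r = ln(3425/9540) / 23 ≈ -0.044539 per year
t = ln(3400/9540) / r = -1.03172 / -0.044539 ≈ 23.164

t ≈ 23.2 years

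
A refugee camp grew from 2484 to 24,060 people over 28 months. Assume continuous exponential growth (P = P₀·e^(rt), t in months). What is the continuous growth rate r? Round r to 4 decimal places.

24060 = 2484 · e^(r·28)
e^(28r) = 24060/2484 = 9.68599
r = ln(9.68599) / 28 = 2.27068 / 28

r ≈ 0.0811 per month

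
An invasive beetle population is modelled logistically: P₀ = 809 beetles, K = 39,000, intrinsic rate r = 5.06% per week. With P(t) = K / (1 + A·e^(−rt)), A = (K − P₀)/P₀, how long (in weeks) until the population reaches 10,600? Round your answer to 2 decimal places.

t ≈ 56.70 weeks

A = (39000 − 809)/809 = 47.20766
10600 = 39000/(1 + 47.20766·e^(−0.0506t)) → 1 + 47.20766·e^(−0.0506t) = 3.67925
e^(−0.0506t) = 0.056754 → t = ln(17.61976)/0.0506 = 2.86902/0.0506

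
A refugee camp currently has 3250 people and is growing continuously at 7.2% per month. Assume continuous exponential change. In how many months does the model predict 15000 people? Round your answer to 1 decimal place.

15000 = 3250 · e^(0.072·t)
t = ln(15000/3250) / 0.072 = ln(4.61538) / 0.072 = 1.5294 / 0.072

t ≈ 21.2 months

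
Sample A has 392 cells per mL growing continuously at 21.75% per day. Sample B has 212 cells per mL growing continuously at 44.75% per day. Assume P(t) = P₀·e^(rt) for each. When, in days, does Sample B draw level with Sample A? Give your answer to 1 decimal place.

392·e^(0.2175t) = 212·e^(0.4475t)
392/212 = e^((0.4475 − 0.2175)t) → ln(1.84906) = 0.23·t
t = 0.61468 / 0.23

t ≈ 2.7 days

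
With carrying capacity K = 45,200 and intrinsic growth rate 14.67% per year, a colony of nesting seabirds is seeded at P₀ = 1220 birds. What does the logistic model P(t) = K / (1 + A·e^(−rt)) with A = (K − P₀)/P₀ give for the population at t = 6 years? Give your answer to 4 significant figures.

A = (45200 − 1220)/1220 = 36.04918
P(6) = 45200 / (1 + 36.04918·e^(−0.1467·6)) = 45200 / (1 + 36.04918·0.4147)
= 45200 / 15.94959 ≈ 2833.93

≈ 2,834 birds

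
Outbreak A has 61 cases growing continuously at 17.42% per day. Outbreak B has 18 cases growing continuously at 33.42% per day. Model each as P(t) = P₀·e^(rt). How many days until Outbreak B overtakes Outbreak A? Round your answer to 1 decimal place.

t ≈ 7.6 days

61·e^(0.1742t) = 18·e^(0.3342t)
61/18 = e^((0.3342 − 0.1742)t) → ln(3.38889) = 0.16·t
t = 1.2205 / 0.16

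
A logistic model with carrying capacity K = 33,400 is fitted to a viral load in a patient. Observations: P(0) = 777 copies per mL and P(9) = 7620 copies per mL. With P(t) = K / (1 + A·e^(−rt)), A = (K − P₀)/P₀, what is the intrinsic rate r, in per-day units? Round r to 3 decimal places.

A = (33400 − 777)/777 = 41.98584
7620 = 33400/(1 + 41.98584·e^(−r·9)) → e^(−9r) = (4.3832 − 1)/41.98584 = 0.08058
r = −ln(0.08058)/9 = 2.51851/9

r ≈ 0.280 per day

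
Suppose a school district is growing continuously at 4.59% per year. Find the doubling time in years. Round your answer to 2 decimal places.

doubling time ≈ 15.10 years

doubling time = ln(2) / |r| = 0.69315 / 0.0459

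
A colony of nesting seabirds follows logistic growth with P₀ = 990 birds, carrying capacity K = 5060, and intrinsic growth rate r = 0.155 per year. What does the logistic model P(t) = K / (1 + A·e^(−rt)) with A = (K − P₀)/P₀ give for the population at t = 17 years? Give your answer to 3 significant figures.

A = (5060 − 990)/990 = 4.11111
P(17) = 5060 / (1 + 4.11111·e^(−0.155·17)) = 5060 / (1 + 4.11111·0.071719)
= 5060 / 1.29484 ≈ 3907.8

≈ 3,910 birds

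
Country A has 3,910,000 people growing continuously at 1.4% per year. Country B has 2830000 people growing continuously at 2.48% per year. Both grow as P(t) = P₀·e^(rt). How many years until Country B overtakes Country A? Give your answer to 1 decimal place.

t ≈ 29.9 years

3910000·e^(0.014t) = 2830000·e^(0.0248t)
3910000/2830000 = e^((0.0248 − 0.014)t) → ln(1.38163) = 0.0108·t
t = 0.32326 / 0.0108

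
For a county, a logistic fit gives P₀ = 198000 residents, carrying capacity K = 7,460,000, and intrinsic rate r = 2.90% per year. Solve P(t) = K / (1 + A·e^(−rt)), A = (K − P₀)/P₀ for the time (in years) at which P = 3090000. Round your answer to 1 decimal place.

t ≈ 112.3 years

A = (7460000 − 198000)/198000 = 36.67677
3090000 = 7460000/(1 + 36.67677·e^(−0.029t)) → 1 + 36.67677·e^(−0.029t) = 2.41424
e^(−0.029t) = 0.03856 → t = ln(25.93392)/0.029 = 3.25555/0.029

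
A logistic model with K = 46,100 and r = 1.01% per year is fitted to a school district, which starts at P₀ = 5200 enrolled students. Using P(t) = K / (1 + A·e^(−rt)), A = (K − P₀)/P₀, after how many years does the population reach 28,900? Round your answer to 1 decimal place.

t ≈ 255.6 years

A = (46100 − 5200)/5200 = 7.86538
28900 = 46100/(1 + 7.86538·e^(−0.0101t)) → 1 + 7.86538·e^(−0.0101t) = 1.59516
e^(−0.0101t) = 0.075668 → t = ln(13.21568)/0.0101 = 2.5814/0.0101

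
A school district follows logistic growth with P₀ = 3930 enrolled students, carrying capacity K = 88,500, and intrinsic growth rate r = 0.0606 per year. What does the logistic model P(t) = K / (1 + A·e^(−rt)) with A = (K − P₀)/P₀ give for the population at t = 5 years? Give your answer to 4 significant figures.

≈ 5,239 enrolled students

A = (88500 − 3930)/3930 = 21.51908
P(5) = 88500 / (1 + 21.51908·e^(−0.0606·5)) = 88500 / (1 + 21.51908·0.738599)
= 88500 / 16.89398 ≈ 5238.55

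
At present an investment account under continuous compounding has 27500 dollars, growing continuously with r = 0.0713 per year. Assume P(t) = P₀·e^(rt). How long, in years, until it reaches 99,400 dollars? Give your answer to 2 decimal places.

99400 = 27500 · e^(0.0713·t)
t = ln(99400/27500) / 0.0713 = ln(3.61455) / 0.0713 = 1.28497 / 0.0713

t ≈ 18.02 years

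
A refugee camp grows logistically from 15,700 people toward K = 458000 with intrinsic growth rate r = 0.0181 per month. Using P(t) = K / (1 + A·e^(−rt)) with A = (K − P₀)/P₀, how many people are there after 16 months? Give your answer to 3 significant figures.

A = (458000 − 15700)/15700 = 28.17197
P(16) = 458000 / (1 + 28.17197·e^(−0.0181·16)) = 458000 / (1 + 28.17197·0.748563)
= 458000 / 22.0885 ≈ 20734.78

≈ 20,700 people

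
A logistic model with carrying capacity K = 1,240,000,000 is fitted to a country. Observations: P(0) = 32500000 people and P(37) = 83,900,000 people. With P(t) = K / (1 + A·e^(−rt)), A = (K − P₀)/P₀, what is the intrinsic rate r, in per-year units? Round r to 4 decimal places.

A = (1240000000 − 32500000)/32500000 = 37.15385
83900000 = 1240000000/(1 + 37.15385·e^(−r·37)) → e^(−37r) = (14.7795 − 1)/37.15385 = 0.370877
r = −ln(0.370877)/37 = 0.99189/37

r ≈ 0.0268 per year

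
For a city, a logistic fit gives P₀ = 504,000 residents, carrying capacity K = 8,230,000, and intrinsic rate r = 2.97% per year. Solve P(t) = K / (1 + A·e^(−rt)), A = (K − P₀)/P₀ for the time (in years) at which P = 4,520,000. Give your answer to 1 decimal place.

t ≈ 98.6 years

A = (8230000 − 504000)/504000 = 15.32937
4520000 = 8230000/(1 + 15.32937·e^(−0.0297t)) → 1 + 15.32937·e^(−0.0297t) = 1.8208
e^(−0.0297t) = 0.053544 → t = ln(18.67621)/0.0297 = 2.92725/0.0297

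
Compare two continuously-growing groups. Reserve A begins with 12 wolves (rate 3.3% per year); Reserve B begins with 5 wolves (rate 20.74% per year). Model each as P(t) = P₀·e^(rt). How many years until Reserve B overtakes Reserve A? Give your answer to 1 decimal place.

12·e^(0.033t) = 5·e^(0.2074t)
12/5 = e^((0.2074 − 0.033)t) → ln(2.4) = 0.1744·t
t = 0.87547 / 0.1744

t ≈ 5.0 years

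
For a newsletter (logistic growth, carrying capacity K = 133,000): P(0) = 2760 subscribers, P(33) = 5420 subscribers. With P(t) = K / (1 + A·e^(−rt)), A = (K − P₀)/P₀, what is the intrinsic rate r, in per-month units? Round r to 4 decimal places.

A = (133000 − 2760)/2760 = 47.18841
5420 = 133000/(1 + 47.18841·e^(−r·33)) → e^(−33r) = (24.53875 − 1)/47.18841 = 0.498825
r = −ln(0.498825)/33 = 0.6955/33

r ≈ 0.0211 per month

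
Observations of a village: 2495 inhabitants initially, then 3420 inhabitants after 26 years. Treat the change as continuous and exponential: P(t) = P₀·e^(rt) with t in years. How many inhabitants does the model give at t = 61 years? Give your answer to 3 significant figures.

r = ln(3420/2495) / 26 ≈ 0.012129 per year
P(61) = 2495 · e^(0.012129·61) = 2495 · 2.09565 ≈ 5228.65

≈ 5,230 inhabitants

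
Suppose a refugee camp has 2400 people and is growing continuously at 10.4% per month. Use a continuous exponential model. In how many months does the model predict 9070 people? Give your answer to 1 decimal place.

9070 = 2400 · e^(0.104·t)
t = ln(9070/2400) / 0.104 = ln(3.77917) / 0.104 = 1.3295 / 0.104

t ≈ 12.8 months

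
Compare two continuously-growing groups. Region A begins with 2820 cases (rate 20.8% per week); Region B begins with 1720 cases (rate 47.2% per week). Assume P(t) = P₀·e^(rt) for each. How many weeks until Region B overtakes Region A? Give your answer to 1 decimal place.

2820·e^(0.208t) = 1720·e^(0.472t)
2820/1720 = e^((0.472 − 0.208)t) → ln(1.63953) = 0.264·t
t = 0.49441 / 0.264

t ≈ 1.9 weeks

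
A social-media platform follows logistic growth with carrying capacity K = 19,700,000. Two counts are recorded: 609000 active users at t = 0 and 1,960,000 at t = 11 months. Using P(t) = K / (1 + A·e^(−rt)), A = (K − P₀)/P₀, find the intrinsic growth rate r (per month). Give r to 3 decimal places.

r ≈ 0.113 per month

A = (19700000 − 609000)/609000 = 31.34811
1960000 = 19700000/(1 + 31.34811·e^(−r·11)) → e^(−11r) = (10.05102 − 1)/31.34811 = 0.288726
r = −ln(0.288726)/11 = 1.24228/11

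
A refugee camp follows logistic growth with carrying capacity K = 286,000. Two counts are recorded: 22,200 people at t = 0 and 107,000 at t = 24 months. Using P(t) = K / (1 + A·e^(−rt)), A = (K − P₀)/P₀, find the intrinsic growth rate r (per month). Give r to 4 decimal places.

A = (286000 − 22200)/22200 = 11.88288
107000 = 286000/(1 + 11.88288·e^(−r·24)) → e^(−24r) = (2.6729 − 1)/11.88288 = 0.140782
r = −ln(0.140782)/24 = 1.96054/24

r ≈ 0.0817 per month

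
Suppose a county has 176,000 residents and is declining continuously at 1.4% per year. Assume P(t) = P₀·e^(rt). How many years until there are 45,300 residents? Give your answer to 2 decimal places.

t ≈ 96.94 years

45300 = 176000 · e^(-0.014·t)
t = ln(45300/176000) / -0.014 = ln(0.25739) / -0.014 = -1.35718 / -0.014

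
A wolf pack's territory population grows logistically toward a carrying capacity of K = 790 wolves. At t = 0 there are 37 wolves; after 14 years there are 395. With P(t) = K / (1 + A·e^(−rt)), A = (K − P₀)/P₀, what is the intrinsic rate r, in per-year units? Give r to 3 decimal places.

r ≈ 0.215 per year

A = (790 − 37)/37 = 20.35135
395 = 790/(1 + 20.35135·e^(−r·14)) → e^(−14r) = (2 − 1)/20.35135 = 0.049137
r = −ln(0.049137)/14 = 3.01315/14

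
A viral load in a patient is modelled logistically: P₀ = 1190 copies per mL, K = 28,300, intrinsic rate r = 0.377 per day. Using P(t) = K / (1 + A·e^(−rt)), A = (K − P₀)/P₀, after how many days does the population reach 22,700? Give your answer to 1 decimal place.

t ≈ 12.0 days

A = (28300 − 1190)/1190 = 22.78151
22700 = 28300/(1 + 22.78151·e^(−0.377t)) → 1 + 22.78151·e^(−0.377t) = 1.2467
e^(−0.377t) = 0.010829 → t = ln(92.34649)/0.377 = 4.52555/0.377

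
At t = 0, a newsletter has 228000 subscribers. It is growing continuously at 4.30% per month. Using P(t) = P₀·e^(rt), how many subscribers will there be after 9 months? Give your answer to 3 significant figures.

≈ 336,000 subscribers

P(9) = 228000 · e^(0.043·9) = 228000 · e^(0.387)
= 228000 · 1.47256 ≈ 335742.88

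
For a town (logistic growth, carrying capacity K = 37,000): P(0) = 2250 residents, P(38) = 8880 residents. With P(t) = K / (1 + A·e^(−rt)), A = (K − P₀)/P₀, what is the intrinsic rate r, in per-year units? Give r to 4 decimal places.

A = (37000 − 2250)/2250 = 15.44444
8880 = 37000/(1 + 15.44444·e^(−r·38)) → e^(−38r) = (4.16667 − 1)/15.44444 = 0.205036
r = −ln(0.205036)/38 = 1.58457/38

r ≈ 0.0417 per year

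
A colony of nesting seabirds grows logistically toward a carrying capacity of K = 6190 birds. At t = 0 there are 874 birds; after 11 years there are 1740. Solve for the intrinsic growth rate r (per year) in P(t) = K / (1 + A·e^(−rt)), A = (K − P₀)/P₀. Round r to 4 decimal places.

A = (6190 − 874)/874 = 6.08238
1740 = 6190/(1 + 6.08238·e^(−r·11)) → e^(−11r) = (3.55747 − 1)/6.08238 = 0.420472
r = −ln(0.420472)/11 = 0.86638/11

r ≈ 0.0788 per year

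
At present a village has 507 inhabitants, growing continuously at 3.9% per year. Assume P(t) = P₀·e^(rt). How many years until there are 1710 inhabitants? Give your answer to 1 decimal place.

1710 = 507 · e^(0.039·t)
t = ln(1710/507) / 0.039 = ln(3.37278) / 0.039 = 1.21574 / 0.039

t ≈ 31.2 years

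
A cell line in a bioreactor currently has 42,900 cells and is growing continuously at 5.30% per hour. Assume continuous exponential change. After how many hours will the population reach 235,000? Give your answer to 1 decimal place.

t ≈ 32.1 hours

235000 = 42900 · e^(0.053·t)
t = ln(235000/42900) / 0.053 = ln(5.47786) / 0.053 = 1.70071 / 0.053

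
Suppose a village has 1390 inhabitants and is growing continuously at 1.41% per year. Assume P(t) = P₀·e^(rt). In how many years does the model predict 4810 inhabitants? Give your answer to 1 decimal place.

4810 = 1390 · e^(0.0141·t)
t = ln(4810/1390) / 0.0141 = ln(3.46043) / 0.0141 = 1.24139 / 0.0141

t ≈ 88.0 years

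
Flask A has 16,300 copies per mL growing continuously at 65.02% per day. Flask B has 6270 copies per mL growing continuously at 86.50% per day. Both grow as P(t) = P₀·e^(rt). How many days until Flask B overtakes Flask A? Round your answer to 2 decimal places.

16300·e^(0.6502t) = 6270·e^(0.865t)
16300/6270 = e^((0.865 − 0.6502)t) → ln(2.59968) = 0.2148·t
t = 0.95539 / 0.2148

t ≈ 4.45 days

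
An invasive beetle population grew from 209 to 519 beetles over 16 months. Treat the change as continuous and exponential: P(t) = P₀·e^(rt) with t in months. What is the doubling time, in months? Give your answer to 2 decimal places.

r = ln(519/209) / 16 = ln(2.48325) / 16 ≈ 0.056848 per month
doubling time = ln 2 / |r| = 0.69315 / 0.056848

doubling time ≈ 12.19 months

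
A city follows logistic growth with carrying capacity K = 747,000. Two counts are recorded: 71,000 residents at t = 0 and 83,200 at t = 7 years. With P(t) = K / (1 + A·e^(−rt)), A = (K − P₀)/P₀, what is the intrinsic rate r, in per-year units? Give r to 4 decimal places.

A = (747000 − 71000)/71000 = 9.52113
83200 = 747000/(1 + 9.52113·e^(−r·7)) → e^(−7r) = (8.97837 − 1)/9.52113 = 0.837964
r = −ln(0.837964)/7 = 0.17678/7

r ≈ 0.0253 per year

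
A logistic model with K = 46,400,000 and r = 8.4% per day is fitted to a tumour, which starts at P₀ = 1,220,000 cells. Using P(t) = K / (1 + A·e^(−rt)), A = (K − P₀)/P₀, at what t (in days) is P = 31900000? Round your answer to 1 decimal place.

t ≈ 52.4 days

A = (46400000 − 1220000)/1220000 = 37.03279
31900000 = 46400000/(1 + 37.03279·e^(−0.084t)) → 1 + 37.03279·e^(−0.084t) = 1.45455
e^(−0.084t) = 0.012274 → t = ln(81.47213)/0.084 = 4.40026/0.084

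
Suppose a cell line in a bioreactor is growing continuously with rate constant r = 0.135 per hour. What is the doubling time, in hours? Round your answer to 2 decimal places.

doubling time = ln(2) / |r| = 0.69315 / 0.135

doubling time ≈ 5.13 hours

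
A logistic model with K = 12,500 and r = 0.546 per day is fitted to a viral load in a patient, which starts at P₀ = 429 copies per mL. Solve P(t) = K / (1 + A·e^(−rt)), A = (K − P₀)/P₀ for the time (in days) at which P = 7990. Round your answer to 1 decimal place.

A = (12500 − 429)/429 = 28.13753
7990 = 12500/(1 + 28.13753·e^(−0.546t)) → 1 + 28.13753·e^(−0.546t) = 1.56446
e^(−0.546t) = 0.020061 → t = ln(49.84897)/0.546 = 3.909/0.546

t ≈ 7.2 days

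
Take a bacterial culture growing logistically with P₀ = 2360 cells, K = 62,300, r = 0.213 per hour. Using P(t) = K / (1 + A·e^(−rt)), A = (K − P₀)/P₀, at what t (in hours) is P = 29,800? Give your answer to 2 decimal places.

t ≈ 14.78 hours

A = (62300 − 2360)/2360 = 25.39831
29800 = 62300/(1 + 25.39831·e^(−0.213t)) → 1 + 25.39831·e^(−0.213t) = 2.0906
e^(−0.213t) = 0.04294 → t = ln(23.28829)/0.213 = 3.14795/0.213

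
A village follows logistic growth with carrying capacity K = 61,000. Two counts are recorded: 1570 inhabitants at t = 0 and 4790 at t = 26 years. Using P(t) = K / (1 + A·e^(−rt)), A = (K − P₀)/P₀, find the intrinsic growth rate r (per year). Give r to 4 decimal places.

r ≈ 0.0450 per year

A = (61000 − 1570)/1570 = 37.8535
4790 = 61000/(1 + 37.8535·e^(−r·26)) → e^(−26r) = (12.73486 − 1)/37.8535 = 0.310007
r = −ln(0.310007)/26 = 1.17116/26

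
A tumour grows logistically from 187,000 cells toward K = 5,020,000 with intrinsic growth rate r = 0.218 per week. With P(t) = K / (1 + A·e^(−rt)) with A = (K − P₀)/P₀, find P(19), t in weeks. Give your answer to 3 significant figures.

≈ 3,560,000 cells

A = (5020000 − 187000)/187000 = 25.84492
P(19) = 5020000 / (1 + 25.84492·e^(−0.218·19)) = 5020000 / (1 + 25.84492·0.015891)
= 5020000 / 1.4107 ≈ 3558510.51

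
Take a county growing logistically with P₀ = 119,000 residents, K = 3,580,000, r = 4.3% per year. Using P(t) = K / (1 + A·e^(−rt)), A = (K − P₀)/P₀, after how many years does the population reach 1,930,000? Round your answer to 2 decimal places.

A = (3580000 − 119000)/119000 = 29.08403
1930000 = 3580000/(1 + 29.08403·e^(−0.043t)) → 1 + 29.08403·e^(−0.043t) = 1.85492
e^(−0.043t) = 0.029395 → t = ln(34.01951)/0.043 = 3.52693/0.043

t ≈ 82.02 years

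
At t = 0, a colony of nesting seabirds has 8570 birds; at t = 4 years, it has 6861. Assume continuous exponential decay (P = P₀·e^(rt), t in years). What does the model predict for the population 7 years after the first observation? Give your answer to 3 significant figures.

r = ln(6861/8570) / 4 ≈ -0.055604 per year
P(7) = 8570 · e^(-0.055604·7) = 8570 · 0.67758 ≈ 5806.87

≈ 5,810 birds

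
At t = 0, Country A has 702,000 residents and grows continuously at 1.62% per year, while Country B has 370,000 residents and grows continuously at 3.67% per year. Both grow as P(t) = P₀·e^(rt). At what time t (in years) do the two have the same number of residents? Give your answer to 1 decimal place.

t ≈ 31.2 years

702000·e^(0.0162t) = 370000·e^(0.0367t)
702000/370000 = e^((0.0367 − 0.0162)t) → ln(1.8973) = 0.0205·t
t = 0.64043 / 0.0205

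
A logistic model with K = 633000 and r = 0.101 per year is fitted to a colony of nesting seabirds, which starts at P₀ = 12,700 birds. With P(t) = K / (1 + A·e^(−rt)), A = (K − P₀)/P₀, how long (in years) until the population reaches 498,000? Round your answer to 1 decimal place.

t ≈ 51.4 years

A = (633000 − 12700)/12700 = 48.84252
498000 = 633000/(1 + 48.84252·e^(−0.101t)) → 1 + 48.84252·e^(−0.101t) = 1.27108
e^(−0.101t) = 0.00555 → t = ln(180.17463)/0.101 = 5.19393/0.101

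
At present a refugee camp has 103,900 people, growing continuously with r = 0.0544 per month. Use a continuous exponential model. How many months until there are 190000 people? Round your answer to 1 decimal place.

t ≈ 11.1 months

190000 = 103900 · e^(0.0544·t)
t = ln(190000/103900) / 0.0544 = ln(1.82868) / 0.0544 = 0.6036 / 0.0544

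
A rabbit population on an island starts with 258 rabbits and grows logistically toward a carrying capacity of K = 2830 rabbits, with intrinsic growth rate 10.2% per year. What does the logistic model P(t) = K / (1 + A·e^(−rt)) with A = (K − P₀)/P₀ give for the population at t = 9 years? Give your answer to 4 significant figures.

≈ 568.2 rabbits

A = (2830 − 258)/258 = 9.96899
P(9) = 2830 / (1 + 9.96899·e^(−0.102·9)) = 2830 / (1 + 9.96899·0.399317)
= 2830 / 4.98079 ≈ 568.18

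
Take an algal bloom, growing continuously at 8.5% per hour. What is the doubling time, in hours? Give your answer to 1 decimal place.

doubling time ≈ 8.2 hours

doubling time = ln(2) / |r| = 0.69315 / 0.085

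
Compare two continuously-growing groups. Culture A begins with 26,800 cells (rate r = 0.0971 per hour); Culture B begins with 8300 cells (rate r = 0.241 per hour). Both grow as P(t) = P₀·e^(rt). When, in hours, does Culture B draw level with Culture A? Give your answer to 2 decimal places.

t ≈ 8.15 hours

26800·e^(0.0971t) = 8300·e^(0.241t)
26800/8300 = e^((0.241 − 0.0971)t) → ln(3.22892) = 0.1439·t
t = 1.17215 / 0.1439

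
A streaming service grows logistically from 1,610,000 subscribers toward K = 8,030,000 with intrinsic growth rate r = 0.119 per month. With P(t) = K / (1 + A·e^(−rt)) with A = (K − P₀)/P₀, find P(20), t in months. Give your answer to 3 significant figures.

≈ 5,870,000 subscribers

A = (8030000 − 1610000)/1610000 = 3.98758
P(20) = 8030000 / (1 + 3.98758·e^(−0.119·20)) = 8030000 / (1 + 3.98758·0.092551)
= 8030000 / 1.36905 ≈ 5865369.91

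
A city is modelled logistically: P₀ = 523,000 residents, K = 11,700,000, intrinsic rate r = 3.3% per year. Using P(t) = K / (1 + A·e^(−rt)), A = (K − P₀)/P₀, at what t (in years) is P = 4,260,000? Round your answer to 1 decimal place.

t ≈ 75.9 years

A = (11700000 − 523000)/523000 = 21.37094
4260000 = 11700000/(1 + 21.37094·e^(−0.033t)) → 1 + 21.37094·e^(−0.033t) = 2.74648
e^(−0.033t) = 0.081722 → t = ln(12.23658)/0.033 = 2.50443/0.033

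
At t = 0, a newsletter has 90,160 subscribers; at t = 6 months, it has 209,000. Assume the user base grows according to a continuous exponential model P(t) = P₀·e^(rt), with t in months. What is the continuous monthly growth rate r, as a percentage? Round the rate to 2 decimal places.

209000 = 90160 · e^(r·6)
e^(6r) = 209000/90160 = 2.3181
r = ln(2.3181) / 6 = 0.84075 / 6

r ≈ 14.01% per month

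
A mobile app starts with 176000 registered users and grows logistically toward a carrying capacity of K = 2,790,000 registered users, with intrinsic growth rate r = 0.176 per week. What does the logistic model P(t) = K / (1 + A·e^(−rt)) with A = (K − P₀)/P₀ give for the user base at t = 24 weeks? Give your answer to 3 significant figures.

≈ 2,290,000 registered users

A = (2790000 − 176000)/176000 = 14.85227
P(24) = 2790000 / (1 + 14.85227·e^(−0.176·24)) = 2790000 / (1 + 14.85227·0.01464)
= 2790000 / 1.21744 ≈ 2291700.09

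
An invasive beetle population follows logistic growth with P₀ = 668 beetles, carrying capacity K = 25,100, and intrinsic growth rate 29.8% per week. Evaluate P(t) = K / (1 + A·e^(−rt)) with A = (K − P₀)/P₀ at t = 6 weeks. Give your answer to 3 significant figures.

≈ 3,530 beetles

A = (25100 − 668)/668 = 36.57485
P(6) = 25100 / (1 + 36.57485·e^(−0.298·6)) = 25100 / (1 + 36.57485·0.167294)
= 25100 / 7.11877 ≈ 3525.89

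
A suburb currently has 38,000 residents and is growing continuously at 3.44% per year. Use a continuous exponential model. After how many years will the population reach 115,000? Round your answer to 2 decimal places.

115000 = 38000 · e^(0.0344·t)
t = ln(115000/38000) / 0.0344 = ln(3.02632) / 0.0344 = 1.10735 / 0.0344

t ≈ 32.19 years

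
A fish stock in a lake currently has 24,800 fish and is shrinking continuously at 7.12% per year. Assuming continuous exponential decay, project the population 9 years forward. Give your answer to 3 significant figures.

≈ 13,100 fish

P(9) = 24800 · e^(-0.0712·9) = 24800 · e^(-0.6408)
= 24800 · 0.52687 ≈ 13066.39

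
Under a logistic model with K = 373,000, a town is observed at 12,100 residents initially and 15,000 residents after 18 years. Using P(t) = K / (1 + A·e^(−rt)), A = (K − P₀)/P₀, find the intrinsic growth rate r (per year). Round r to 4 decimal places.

r ≈ 0.0124 per year

A = (373000 − 12100)/12100 = 29.82645
15000 = 373000/(1 + 29.82645·e^(−r·18)) → e^(−18r) = (24.86667 − 1)/29.82645 = 0.800185
r = −ln(0.800185)/18 = 0.22291/18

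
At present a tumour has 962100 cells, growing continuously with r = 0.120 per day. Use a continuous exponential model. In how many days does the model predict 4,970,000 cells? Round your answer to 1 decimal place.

t ≈ 13.7 days

4970000 = 962100 · e^(0.12·t)
t = ln(4970000/962100) / 0.12 = ln(5.16578) / 0.12 = 1.64206 / 0.12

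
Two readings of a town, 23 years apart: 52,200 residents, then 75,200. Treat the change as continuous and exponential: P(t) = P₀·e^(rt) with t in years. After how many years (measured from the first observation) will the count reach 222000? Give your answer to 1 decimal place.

r = ln(75200/52200) / 23 ≈ 0.015873 per year
t = ln(222000/52200) / r = 1.44759 / 0.015873 ≈ 91.201

t ≈ 91.2 years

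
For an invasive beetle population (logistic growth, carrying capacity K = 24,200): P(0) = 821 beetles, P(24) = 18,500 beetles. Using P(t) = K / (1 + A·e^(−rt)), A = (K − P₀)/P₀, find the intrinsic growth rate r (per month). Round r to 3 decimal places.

A = (24200 − 821)/821 = 28.47625
18500 = 24200/(1 + 28.47625·e^(−r·24)) → e^(−24r) = (1.30811 − 1)/28.47625 = 0.01082
r = −ln(0.01082)/24 = 4.52637/24

r ≈ 0.189 per month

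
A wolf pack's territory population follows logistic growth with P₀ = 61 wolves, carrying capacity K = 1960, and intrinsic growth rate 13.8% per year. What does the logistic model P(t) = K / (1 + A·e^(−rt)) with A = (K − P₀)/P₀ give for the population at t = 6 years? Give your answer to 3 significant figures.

A = (1960 − 61)/61 = 31.13115
P(6) = 1960 / (1 + 31.13115·e^(−0.138·6)) = 1960 / (1 + 31.13115·0.436922)
= 1960 / 14.60189 ≈ 134.23

≈ 134 wolves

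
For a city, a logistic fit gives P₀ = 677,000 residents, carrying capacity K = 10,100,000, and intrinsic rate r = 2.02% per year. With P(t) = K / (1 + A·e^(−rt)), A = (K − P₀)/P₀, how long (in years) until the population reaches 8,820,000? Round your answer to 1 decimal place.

A = (10100000 − 677000)/677000 = 13.91876
8820000 = 10100000/(1 + 13.91876·e^(−0.0202t)) → 1 + 13.91876·e^(−0.0202t) = 1.14512
e^(−0.0202t) = 0.010427 → t = ln(95.90895)/0.0202 = 4.5634/0.0202

t ≈ 225.9 years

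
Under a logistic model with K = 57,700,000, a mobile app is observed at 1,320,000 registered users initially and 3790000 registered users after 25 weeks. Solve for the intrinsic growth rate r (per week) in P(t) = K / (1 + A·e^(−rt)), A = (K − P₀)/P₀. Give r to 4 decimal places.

r ≈ 0.0440 per week

A = (57700000 − 1320000)/1320000 = 42.71212
3790000 = 57700000/(1 + 42.71212·e^(−r·25)) → e^(−25r) = (15.22427 − 1)/42.71212 = 0.333027
r = −ln(0.333027)/25 = 1.09953/25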